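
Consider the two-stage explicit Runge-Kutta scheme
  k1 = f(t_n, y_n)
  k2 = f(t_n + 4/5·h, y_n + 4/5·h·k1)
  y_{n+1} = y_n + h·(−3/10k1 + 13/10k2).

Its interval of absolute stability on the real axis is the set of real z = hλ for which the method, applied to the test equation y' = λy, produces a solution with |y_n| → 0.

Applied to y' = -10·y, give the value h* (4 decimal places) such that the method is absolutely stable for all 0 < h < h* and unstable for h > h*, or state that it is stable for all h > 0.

On y'=λy, z=hλ:
  k1=λy_n ⇒ h·k1=z·y_n;  k2=λ(1+4/5z)y_n ⇒ h·k2=z(1+4/5z)y_n
  y_{n+1}/y_n = 1 − 3/10z + 13/10z(1+4/5z) = 1 + z + 26/25z²
  ⇒ R(z) = 1 + z + 26/25z².

Find x<0 with |R(x)|<1.
x=-1.17: |R|=1.2537
R=1: x+26/25x²=0 ⇒ x=−25/26=-0.9615; min R=1−1/(4·26/25)=0.7596>−1
Confirm numerically:
  x=-0.929: |R|=0.96856 <1
  x=-0.859: |R|=0.90840 <1
  x=-0.829: |R|=0.88573 <1
  x=-1.479: |R|=1.79594 >1
  x=-1.210: |R|=1.31266 >1
Stable set (-0.9615, 0).

(-0.9615,0); λ=-10 ⇒ h* = (25/26)/10 = 0.0962.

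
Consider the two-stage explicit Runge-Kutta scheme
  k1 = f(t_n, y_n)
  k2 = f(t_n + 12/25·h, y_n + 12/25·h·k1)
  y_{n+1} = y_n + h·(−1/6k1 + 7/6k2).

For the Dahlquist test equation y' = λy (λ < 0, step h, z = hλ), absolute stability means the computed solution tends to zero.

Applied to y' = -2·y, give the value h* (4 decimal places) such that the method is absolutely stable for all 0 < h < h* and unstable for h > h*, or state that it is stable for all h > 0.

(-1.7857,0); λ=-2 ⇒ h* = (25/14)/2 = 0.8929.

Set f=λy, z=hλ:
  k1=λy_n ⇒ h·k1=z·y_n;  k2=λ(1+12/25z)y_n ⇒ h·k2=z(1+12/25z)y_n
  y_{n+1}/y_n = 1 − 1/6z + 7/6z(1+12/25z) = 1 + z + 14/25z²
  Hence R(z) = 1 + z + 14/25z².

Find x<0 with |R(x)|<1.
x=-0.42: |R|=0.6788
R=1: x+14/25x²=0 ⇒ x=−25/14=-1.7857; min R=1−1/(4·14/25)=0.5536>−1
Confirm numerically:
  x=-1.692: |R|=0.91120 <1
  x=-1.264: |R|=0.63071 <1
  x=-1.053: |R|=0.56793 <1
  x=-2.004: |R|=1.24497 >1
  x=-1.942: |R|=1.16996 >1
Interval (-1.7857, 0).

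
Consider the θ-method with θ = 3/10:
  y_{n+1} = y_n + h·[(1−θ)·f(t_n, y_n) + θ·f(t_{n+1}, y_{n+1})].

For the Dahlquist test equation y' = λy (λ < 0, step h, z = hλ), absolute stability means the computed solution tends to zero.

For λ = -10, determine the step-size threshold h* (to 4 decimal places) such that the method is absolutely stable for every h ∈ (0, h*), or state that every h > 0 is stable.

On y'=λy, z=hλ:
  y_{n+1} = y_n + z·[7/10·y_n + 3/10·y_{n+1}] ⇒ (1 − 3/10z)y_{n+1} = (1 + 7/10z)y_n
  Hence R(z) = (1 + 7/10z)/(1 − 3/10z).

Need |R(x)|<1, x<0.
x=-0.4: |R|=0.6429
R=−1: 1+7/10x = −1+3/10x ⇒ -2/5x=2 ⇒ x=2/(-2/5)=-5.0000
Confirm numerically:
  x=-3.038: |R|=0.58941 <1
  x=-2.966: |R|=0.56948 <1
  x=-2.586: |R|=0.45625 <1
  x=-5.465: |R|=1.07047 >1
  x=-5.432: |R|=1.06571 >1
  x=-5.051: |R|=1.00811 >1
Interval (-5.0000, 0).

(-5.0000,0); λ=-10 ⇒ h* = (5)/10 = 0.5000.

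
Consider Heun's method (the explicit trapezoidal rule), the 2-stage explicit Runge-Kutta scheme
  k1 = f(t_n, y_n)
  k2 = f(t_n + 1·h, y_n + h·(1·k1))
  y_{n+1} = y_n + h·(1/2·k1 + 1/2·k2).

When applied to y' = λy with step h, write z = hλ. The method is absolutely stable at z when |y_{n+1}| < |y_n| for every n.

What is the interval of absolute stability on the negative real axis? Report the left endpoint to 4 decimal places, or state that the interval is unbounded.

(-2.0000, 0).

On y'=λy, z=hλ:
  order 2, 2-stage ⇒ R(z)=1+z+z^2/2
  (e.g. R(-1.24)=0.52880, |R|=0.52880)

Solve |R(x)|<1 on ℝ⁻.
x=-1.24: |R|=0.5288
|R(-1.54)|=0.6458 |R(-1.07)|=0.5025 |R(-0.86)|=0.5098
Bisect:
  x_lo=-2.4329 |R|=1.5267  x_hi=-0.3072 |R|=0.7400
  mid=-1.37008 |R|=0.56848 →hi
  mid=-1.90151 |R|=0.90636 →hi
  mid=-2.16722 |R|=1.18121 →lo
  mid=-2.03437 |R|=1.03496 →lo
  mid=-1.96794 |R|=0.96845 →hi
  mid=-2.00115 |R|=1.00115 →lo
  mid=-1.98454 |R|=0.98466 →hi
  mid=-1.99285 |R|=0.99287 →hi
  mid=-1.99700 |R|=0.99700 →hi
  ...
  [-2.00011,-1.99998] ⇒ x*=-2.0000
Stable set (-2.0000, 0).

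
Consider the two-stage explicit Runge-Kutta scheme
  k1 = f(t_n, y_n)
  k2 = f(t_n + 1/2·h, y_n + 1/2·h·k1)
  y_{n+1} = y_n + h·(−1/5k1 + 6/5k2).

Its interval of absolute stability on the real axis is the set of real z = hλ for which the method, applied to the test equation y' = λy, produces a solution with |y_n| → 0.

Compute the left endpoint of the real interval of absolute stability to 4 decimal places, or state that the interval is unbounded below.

z* = -1.6667.

With y'=λy (z=hλ):
  k1=λy_n ⇒ h·k1=z·y_n;  k2=λ(1+1/2z)y_n ⇒ h·k2=z(1+1/2z)y_n
  y_{n+1}/y_n = 1 − 1/5z + 6/5z(1+1/2z) = 1 + z + 3/5z²
  ⇒ R(z) = 1 + z + 3/5z².

Boundary: |R(x)|=1, x<0.
x=-1.15: |R|=0.6435
R=1: x+3/5x²=0 ⇒ x=−5/3=-1.6667; min R=1−1/(4·3/5)=0.5833>−1
Confirm numerically:
  x=-1.587: |R|=0.92414 <1
  x=-1.525: |R|=0.87037 <1
  x=-1.037: |R|=0.60822 <1
  x=-0.951: |R|=0.59164 <1
  x=-2.194: |R|=1.69418 >1
  x=-1.839: |R|=1.19015 >1
So |R|<1 on (-1.6667, 0).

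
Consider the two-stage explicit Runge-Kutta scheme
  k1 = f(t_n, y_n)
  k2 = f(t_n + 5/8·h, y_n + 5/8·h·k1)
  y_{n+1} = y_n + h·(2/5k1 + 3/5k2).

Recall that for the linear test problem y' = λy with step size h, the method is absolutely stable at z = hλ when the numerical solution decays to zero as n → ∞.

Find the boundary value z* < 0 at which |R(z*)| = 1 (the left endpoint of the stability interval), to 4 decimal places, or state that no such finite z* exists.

z* = -2.6667.

Test eqn y'=λy, z=hλ:
  k1=λy_n ⇒ h·k1=z·y_n;  k2=λ(1+5/8z)y_n ⇒ h·k2=z(1+5/8z)y_n
  y_{n+1}/y_n = 1 + 2/5z + 3/5z(1+5/8z) = 1 + z + 3/8z²
  Hence R(z) = 1 + z + 3/8z².

Need |R(x)|<1, x<0.
x=-0.43: |R|=0.6393
R=1: x+3/8x²=0 ⇒ x=−8/3=-2.6667; min R=1−1/(4·3/8)=0.3333>−1
Confirm numerically:
  x=-1.665: |R|=0.37458 <1
  x=-1.467: |R|=0.34003 <1
  x=-1.335: |R|=0.33333 <1
  x=-1.274: |R|=0.33465 <1
  x=-2.963: |R|=1.32926 >1
  x=-2.939: |R|=1.30015 >1
So |R|<1 on (-2.6667, 0).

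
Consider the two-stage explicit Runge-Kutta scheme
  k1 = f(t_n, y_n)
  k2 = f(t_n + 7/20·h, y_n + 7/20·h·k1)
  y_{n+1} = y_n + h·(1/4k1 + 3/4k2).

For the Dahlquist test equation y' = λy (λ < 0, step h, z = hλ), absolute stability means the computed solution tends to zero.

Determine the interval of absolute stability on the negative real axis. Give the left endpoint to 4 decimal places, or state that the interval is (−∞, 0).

Set f=λy, z=hλ:
  k1=λy_n ⇒ h·k1=z·y_n;  k2=λ(1+7/20z)y_n ⇒ h·k2=z(1+7/20z)y_n
  y_{n+1}/y_n = 1 + 1/4z + 3/4z(1+7/20z) = 1 + z + 21/80z²
  ⇒ R(z) = 1 + z + 21/80z².

Boundary: |R(x)|=1, x<0.
x=-0.42: |R|=0.6263
R=1: x+21/80x²=0 ⇒ x=−80/21=-3.8095; min R=1−1/(4·21/80)=0.0476>−1
Confirm numerically:
  x=-3.666: |R|=0.86188 <1
  x=-3.473: |R|=0.69320 <1
  x=-3.046: |R|=0.38951 <1
  x=-1.849: |R|=0.04844 <1
  x=-4.136: |R|=1.35446 >1
  x=-4.004: |R|=1.20440 >1
  x=-3.864: |R|=1.05526 >1
So |R|<1 on (-3.8095, 0).

(-3.8095, 0).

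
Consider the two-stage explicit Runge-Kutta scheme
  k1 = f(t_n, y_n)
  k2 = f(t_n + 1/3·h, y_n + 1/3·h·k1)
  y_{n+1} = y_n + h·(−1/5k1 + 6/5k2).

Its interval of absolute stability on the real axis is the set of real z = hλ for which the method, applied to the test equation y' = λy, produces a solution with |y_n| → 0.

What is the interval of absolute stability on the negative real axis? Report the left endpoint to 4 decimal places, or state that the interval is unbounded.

(-2.5000, 0).

On y'=λy, z=hλ:
  k1=λy_n ⇒ h·k1=z·y_n;  k2=λ(1+1/3z)y_n ⇒ h·k2=z(1+1/3z)y_n
  y_{n+1}/y_n = 1 − 1/5z + 6/5z(1+1/3z) = 1 + z + 2/5z²
  Hence R(z) = 1 + z + 2/5z².

Solve |R(x)|<1 on ℝ⁻.
x=-0.73: |R|=0.4832
R=1: x+2/5x²=0 ⇒ x=−5/2=-2.5000; min R=1−1/(4·2/5)=0.3750>−1
Confirm numerically:
  x=-2.135: |R|=0.68829 <1
  x=-1.961: |R|=0.57721 <1
  x=-1.843: |R|=0.51566 <1
  x=-3.022: |R|=1.63099 >1
  x=-2.902: |R|=1.46664 >1
So |R|<1 on (-2.5000, 0).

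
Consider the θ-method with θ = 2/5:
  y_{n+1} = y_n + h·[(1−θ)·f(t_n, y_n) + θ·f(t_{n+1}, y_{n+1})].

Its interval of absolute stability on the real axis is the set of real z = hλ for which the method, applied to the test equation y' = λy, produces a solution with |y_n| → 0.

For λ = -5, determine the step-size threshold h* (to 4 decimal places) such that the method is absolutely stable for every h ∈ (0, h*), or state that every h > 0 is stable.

(-10.0000,0); λ=-5 ⇒ h* = (10)/5 = 2.0000.

With y'=λy (z=hλ):
  y_{n+1} = y_n + z·[3/5·y_n + 2/5·y_{n+1}] ⇒ (1 − 2/5z)y_{n+1} = (1 + 3/5z)y_n
  ⇒ R(z) = (1 + 3/5z)/(1 − 2/5z).

Find x<0 with |R(x)|<1.
x=-1.56: |R|=0.0394
R=−1: 1+3/5x = −1+2/5x ⇒ -1/5x=2 ⇒ x=2/(-1/5)=-10.0000
Confirm numerically:
  x=-8.063: |R|=0.90831 <1
  x=-7.785: |R|=0.89232 <1
  x=-7.692: |R|=0.88677 <1
  x=-6.095: |R|=0.77283 <1
  x=-10.567: |R|=1.02170 >1
  x=-10.433: |R|=1.01674 >1
  x=-10.298: |R|=1.01164 >1
Interval (-10.0000, 0).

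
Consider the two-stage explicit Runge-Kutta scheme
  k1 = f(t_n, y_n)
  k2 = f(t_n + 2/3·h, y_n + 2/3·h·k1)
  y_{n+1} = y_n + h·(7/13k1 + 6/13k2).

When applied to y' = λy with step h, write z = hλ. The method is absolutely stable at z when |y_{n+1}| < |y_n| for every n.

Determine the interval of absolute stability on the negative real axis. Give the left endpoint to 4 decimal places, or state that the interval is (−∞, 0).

Set f=λy, z=hλ:
  k1=λy_n ⇒ h·k1=z·y_n;  k2=λ(1+2/3z)y_n ⇒ h·k2=z(1+2/3z)y_n
  y_{n+1}/y_n = 1 + 7/13z + 6/13z(1+2/3z) = 1 + z + 4/13z²
  R(z) = 1 + z + 4/13z².

Need |R(x)|<1, x<0.
x=-0.83: |R|=0.3820
R=1: x+4/13x²=0 ⇒ x=−13/4=-3.2500; min R=1−1/(4·4/13)=0.1875>−1
Confirm numerically:
  x=-2.518: |R|=0.43287 <1
  x=-2.329: |R|=0.34000 <1
  x=-2.258: |R|=0.31079 <1
  x=-1.408: |R|=0.20199 <1
  x=-3.726: |R|=1.54572 >1
  x=-3.439: |R|=1.19999 >1
Stable set (-3.2500, 0).

(-3.2500, 0).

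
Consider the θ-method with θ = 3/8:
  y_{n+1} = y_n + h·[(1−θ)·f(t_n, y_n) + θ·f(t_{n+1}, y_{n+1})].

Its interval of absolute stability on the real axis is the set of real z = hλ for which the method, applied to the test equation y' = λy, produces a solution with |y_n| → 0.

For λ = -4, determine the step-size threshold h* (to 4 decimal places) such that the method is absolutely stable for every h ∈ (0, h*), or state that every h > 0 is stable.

On y'=λy, z=hλ:
  y_{n+1} = y_n + z·[5/8·y_n + 3/8·y_{n+1}] ⇒ (1 − 3/8z)y_{n+1} = (1 + 5/8z)y_n
  so R(z) = (1 + 5/8z)/(1 − 3/8z).

Find x<0 with |R(x)|<1.
x=-1.32: |R|=0.1171
R=−1: 1+5/8x = −1+3/8x ⇒ -1/4x=2 ⇒ x=2/(-1/4)=-8.0000
Confirm numerically:
  x=-7.070: |R|=0.93632 <1
  x=-6.414: |R|=0.88356 <1
  x=-5.753: |R|=0.82208 <1
  x=-5.502: |R|=0.79613 <1
  x=-8.214: |R|=1.01311 >1
  x=-8.156: |R|=1.00961 >1
  x=-8.057: |R|=1.00354 >1
Interval (-8.0000, 0).

(-8.0000,0); λ=-4 ⇒ h* = (8)/4 = 2.0000.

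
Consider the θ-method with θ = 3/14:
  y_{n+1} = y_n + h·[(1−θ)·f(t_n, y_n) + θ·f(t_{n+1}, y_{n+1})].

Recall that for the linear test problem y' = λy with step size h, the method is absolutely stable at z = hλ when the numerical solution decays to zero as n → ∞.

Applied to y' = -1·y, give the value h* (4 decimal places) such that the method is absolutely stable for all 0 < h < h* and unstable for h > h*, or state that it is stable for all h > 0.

(-3.5000,0); λ=-1 ⇒ h* = (7/2)/1 = 3.5000.

On y'=λy, z=hλ:
  y_{n+1} = y_n + z·[11/14·y_n + 3/14·y_{n+1}] ⇒ (1 − 3/14z)y_{n+1} = (1 + 11/14z)y_n
  ⇒ R(z) = (1 + 11/14z)/(1 − 3/14z).

Boundary: |R(x)|=1, x<0.
x=-1.13: |R|=0.0903
R=−1: 1+11/14x = −1+3/14x ⇒ -4/7x=2 ⇒ x=2/(-4/7)=-3.5000
Confirm numerically:
  x=-3.196: |R|=0.89690 <1
  x=-3.110: |R|=0.86627 <1
  x=-3.086: |R|=0.85760 <1
  x=-2.493: |R|=0.62494 <1
  x=-4.074: |R|=1.17512 >1
  x=-3.593: |R|=1.03003 >1
Interval (-3.5000, 0).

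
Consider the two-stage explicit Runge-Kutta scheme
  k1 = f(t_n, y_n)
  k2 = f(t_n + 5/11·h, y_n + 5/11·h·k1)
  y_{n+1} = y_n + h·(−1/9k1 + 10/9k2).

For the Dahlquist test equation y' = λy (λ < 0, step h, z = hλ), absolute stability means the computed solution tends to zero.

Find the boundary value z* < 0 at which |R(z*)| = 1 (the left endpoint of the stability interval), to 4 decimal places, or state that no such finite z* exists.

left endpoint -1.9800.

On y'=λy, z=hλ:
  k1=λy_n ⇒ h·k1=z·y_n;  k2=λ(1+5/11z)y_n ⇒ h·k2=z(1+5/11z)y_n
  y_{n+1}/y_n = 1 − 1/9z + 10/9z(1+5/11z) = 1 + z + 50/99z²
  so R(z) = 1 + z + 50/99z².

Solve |R(x)|<1 on ℝ⁻.
x=-0.34: |R|=0.7184
R=1: x+50/99x²=0 ⇒ x=−99/50=-1.9800; min R=1−1/(4·50/99)=0.5050>−1
Confirm numerically:
  x=-1.746: |R|=0.79365 <1
  x=-1.500: |R|=0.63636 <1
  x=-1.015: |R|=0.50532 <1
  x=-0.965: |R|=0.50532 <1
  x=-2.506: |R|=1.66574 >1
  x=-2.204: |R|=1.24934 >1
Stable set (-1.9800, 0).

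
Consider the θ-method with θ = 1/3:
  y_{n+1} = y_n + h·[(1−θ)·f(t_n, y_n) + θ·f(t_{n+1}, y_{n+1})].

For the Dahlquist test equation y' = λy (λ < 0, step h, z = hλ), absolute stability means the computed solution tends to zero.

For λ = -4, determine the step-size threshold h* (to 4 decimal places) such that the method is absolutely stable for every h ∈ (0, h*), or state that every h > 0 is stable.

(-6.0000,0); λ=-4 ⇒ h* = (6)/4 = 1.5000.

Set f=λy, z=hλ:
  y_{n+1} = y_n + z·[2/3·y_n + 1/3·y_{n+1}] ⇒ (1 − 1/3z)y_{n+1} = (1 + 2/3z)y_n
  ⇒ R(z) = (1 + 2/3z)/(1 − 1/3z).

Boundary: |R(x)|=1, x<0.
x=-1.75: |R|=0.1053
R=−1: 1+2/3x = −1+1/3x ⇒ -1/3x=2 ⇒ x=2/(-1/3)=-6.0000
Confirm numerically:
  x=-5.113: |R|=0.89067 <1
  x=-4.561: |R|=0.80968 <1
  x=-3.393: |R|=0.59221 <1
  x=-2.671: |R|=0.41298 <1
  x=-6.507: |R|=1.05333 >1
  x=-6.484: |R|=1.05103 >1
So |R|<1 on (-6.0000, 0).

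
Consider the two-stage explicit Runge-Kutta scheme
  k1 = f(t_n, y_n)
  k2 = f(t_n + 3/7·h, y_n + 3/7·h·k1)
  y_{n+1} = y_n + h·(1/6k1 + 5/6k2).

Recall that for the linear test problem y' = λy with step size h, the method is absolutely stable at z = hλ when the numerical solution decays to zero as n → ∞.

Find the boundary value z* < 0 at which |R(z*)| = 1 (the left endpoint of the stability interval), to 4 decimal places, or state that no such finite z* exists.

Test eqn y'=λy, z=hλ:
  k1=λy_n ⇒ h·k1=z·y_n;  k2=λ(1+3/7z)y_n ⇒ h·k2=z(1+3/7z)y_n
  y_{n+1}/y_n = 1 + 1/6z + 5/6z(1+3/7z) = 1 + z + 5/14z²
  so R(z) = 1 + z + 5/14z².

Need |R(x)|<1, x<0.
x=-1.21: |R|=0.3129
R=1: x+5/14x²=0 ⇒ x=−14/5=-2.8000; min R=1−1/(4·5/14)=0.3000>−1
Confirm numerically:
  x=-2.779: |R|=0.97916 <1
  x=-2.234: |R|=0.54841 <1
  x=-1.891: |R|=0.38610 <1
  x=-1.131: |R|=0.32584 <1
  x=-3.211: |R|=1.47133 >1
  x=-3.150: |R|=1.39375 >1
  x=-2.915: |R|=1.11972 >1
Interval (-2.8000, 0).

z* = -2.8000.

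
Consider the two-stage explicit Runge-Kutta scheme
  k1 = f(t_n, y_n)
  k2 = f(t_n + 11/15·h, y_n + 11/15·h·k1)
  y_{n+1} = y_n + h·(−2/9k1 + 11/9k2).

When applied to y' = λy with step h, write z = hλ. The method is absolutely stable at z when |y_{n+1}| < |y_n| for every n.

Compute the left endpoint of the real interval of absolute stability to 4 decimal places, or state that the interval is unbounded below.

Set f=λy, z=hλ:
  k1=λy_n ⇒ h·k1=z·y_n;  k2=λ(1+11/15z)y_n ⇒ h·k2=z(1+11/15z)y_n
  y_{n+1}/y_n = 1 − 2/9z + 11/9z(1+11/15z) = 1 + z + 121/135z²
  so R(z) = 1 + z + 121/135z².

Boundary: |R(x)|=1, x<0.
x=-1.74: |R|=1.9736
R=1: x+121/135x²=0 ⇒ x=−135/121=-1.1157; min R=1−1/(4·121/135)=0.7211>−1
Confirm numerically:
  x=-1.012: |R|=0.90594 <1
  x=-0.916: |R|=0.83604 <1
  x=-0.896: |R|=0.82356 <1
  x=-1.648: |R|=1.78625 >1
  x=-1.533: |R|=1.57338 >1
  x=-1.227: |R|=1.12240 >1
So |R|<1 on (-1.1157, 0).

left endpoint -1.1157.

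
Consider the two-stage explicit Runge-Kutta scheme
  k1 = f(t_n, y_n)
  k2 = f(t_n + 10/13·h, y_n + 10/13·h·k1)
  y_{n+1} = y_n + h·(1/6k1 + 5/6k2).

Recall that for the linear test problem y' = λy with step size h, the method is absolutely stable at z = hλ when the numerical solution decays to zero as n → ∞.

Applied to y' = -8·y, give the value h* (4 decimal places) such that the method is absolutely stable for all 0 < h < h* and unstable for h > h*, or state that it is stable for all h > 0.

(-1.5600,0); λ=-8 ⇒ h* = (39/25)/8 = 0.1950.

Set f=λy, z=hλ:
  k1=λy_n ⇒ h·k1=z·y_n;  k2=λ(1+10/13z)y_n ⇒ h·k2=z(1+10/13z)y_n
  y_{n+1}/y_n = 1 + 1/6z + 5/6z(1+10/13z) = 1 + z + 25/39z²
  so R(z) = 1 + z + 25/39z².

Find x<0 with |R(x)|<1.
x=-0.85: |R|=0.6131
R=1: x+25/39x²=0 ⇒ x=−39/25=-1.5600; min R=1−1/(4·25/39)=0.6100>−1
Confirm numerically:
  x=-1.493: |R|=0.93588 <1
  x=-1.043: |R|=0.65434 <1
  x=-1.039: |R|=0.65300 <1
  x=-0.731: |R|=0.61154 <1
  x=-2.015: |R|=1.58771 >1
  x=-1.762: |R|=1.22816 >1
Interval (-1.5600, 0).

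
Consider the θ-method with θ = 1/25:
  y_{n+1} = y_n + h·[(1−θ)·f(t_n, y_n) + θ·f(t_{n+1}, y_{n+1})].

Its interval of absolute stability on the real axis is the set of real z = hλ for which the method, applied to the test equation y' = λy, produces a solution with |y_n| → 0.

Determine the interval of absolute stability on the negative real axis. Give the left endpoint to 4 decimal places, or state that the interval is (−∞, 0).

z∈(-2.1739,0).

Set f=λy, z=hλ:
  y_{n+1} = y_n + z·[24/25·y_n + 1/25·y_{n+1}] ⇒ (1 − 1/25z)y_{n+1} = (1 + 24/25z)y_n
  R(z) = (1 + 24/25z)/(1 − 1/25z).

Find x<0 with |R(x)|<1.
x=-0.6: |R|=0.4141
R=−1: 1+24/25x = −1+1/25x ⇒ -23/25x=2 ⇒ x=2/(-23/25)=-2.1739
Confirm numerically:
  x=-1.603: |R|=0.50641 <1
  x=-1.509: |R|=0.42310 <1
  x=-1.148: |R|=0.09760 <1
  x=-2.452: |R|=1.23299 >1
  x=-2.421: |R|=1.20725 >1
  x=-2.321: |R|=1.12382 >1
Stable set (-2.1739, 0).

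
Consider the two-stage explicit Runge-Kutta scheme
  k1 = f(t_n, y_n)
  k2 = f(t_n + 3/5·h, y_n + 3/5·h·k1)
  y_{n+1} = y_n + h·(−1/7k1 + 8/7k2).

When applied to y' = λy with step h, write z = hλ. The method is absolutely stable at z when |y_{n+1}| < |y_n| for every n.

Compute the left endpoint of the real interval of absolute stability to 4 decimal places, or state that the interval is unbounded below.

With y'=λy (z=hλ):
  k1=λy_n ⇒ h·k1=z·y_n;  k2=λ(1+3/5z)y_n ⇒ h·k2=z(1+3/5z)y_n
  y_{n+1}/y_n = 1 − 1/7z + 8/7z(1+3/5z) = 1 + z + 24/35z²
  so R(z) = 1 + z + 24/35z².

Find x<0 with |R(x)|<1.
x=-0.93: |R|=0.6631
R=1: x+24/35x²=0 ⇒ x=−35/24=-1.4583; min R=1−1/(4·24/35)=0.6354>−1
Confirm numerically:
  x=-1.143: |R|=0.75285 <1
  x=-0.814: |R|=0.64035 <1
  x=-0.765: |R|=0.63630 <1
  x=-0.704: |R|=0.63585 <1
  x=-1.943: |R|=1.64574 >1
  x=-1.873: |R|=1.53257 >1
Interval (-1.4583, 0).

z* = -1.4583.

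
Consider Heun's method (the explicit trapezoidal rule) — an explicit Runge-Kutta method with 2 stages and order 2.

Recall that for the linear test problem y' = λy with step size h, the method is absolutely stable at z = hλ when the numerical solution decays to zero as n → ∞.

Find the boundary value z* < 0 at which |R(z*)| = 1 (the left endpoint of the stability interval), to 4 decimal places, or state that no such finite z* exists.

With y'=λy (z=hλ):
  order 2, 2-stage ⇒ R(z)=1+z+z^2/2
  (e.g. R(-0.84)=0.51280, |R|=0.51280)

Solve |R(x)|<1 on ℝ⁻.
x=-0.84: |R|=0.5128
|R(-2.36)|=1.4248 |R(-1.78)|=0.8042 |R(-1.73)|=0.7664
Bisect:
  x_lo=-2.3079 |R|=1.3553  x_hi=-0.0648 |R|=0.9373
  mid=-1.18636 |R|=0.51737 →hi
  mid=-1.74715 |R|=0.77911 →hi
  mid=-2.02754 |R|=1.02792 →lo
  mid=-1.88734 |R|=0.89369 →hi
  mid=-1.95744 |R|=0.95835 →hi
  mid=-1.99249 |R|=0.99252 →hi
  mid=-2.01001 |R|=1.01006 →lo
  mid=-2.00125 |R|=1.00125 →lo
  mid=-1.99687 |R|=0.99687 →hi
  mid=-1.99906 |R|=0.99906 →hi
  ...
  [-2.00002,-1.99988] ⇒ x*=-2.0000
Interval (-2.0000, 0).

left endpoint -2.0000.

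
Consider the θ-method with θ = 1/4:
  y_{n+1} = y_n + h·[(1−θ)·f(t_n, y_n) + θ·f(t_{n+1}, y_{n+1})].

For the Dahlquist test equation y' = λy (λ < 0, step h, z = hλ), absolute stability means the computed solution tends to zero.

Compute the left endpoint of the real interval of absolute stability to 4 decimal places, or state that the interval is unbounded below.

On y'=λy, z=hλ:
  y_{n+1} = y_n + z·[3/4·y_n + 1/4·y_{n+1}] ⇒ (1 − 1/4z)y_{n+1} = (1 + 3/4z)y_n
  ⇒ R(z) = (1 + 3/4z)/(1 − 1/4z).

Need |R(x)|<1, x<0.
x=-1.73: |R|=0.2077
R=−1: 1+3/4x = −1+1/4x ⇒ -1/2x=2 ⇒ x=2/(-1/2)=-4.0000
Confirm numerically:
  x=-3.337: |R|=0.81927 <1
  x=-2.509: |R|=0.54187 <1
  x=-2.251: |R|=0.44041 <1
  x=-2.030: |R|=0.34660 <1
  x=-4.518: |R|=1.12162 >1
  x=-4.467: |R|=1.11031 >1
  x=-4.406: |R|=1.09660 >1
So |R|<1 on (-4.0000, 0).

z* = -4.0000.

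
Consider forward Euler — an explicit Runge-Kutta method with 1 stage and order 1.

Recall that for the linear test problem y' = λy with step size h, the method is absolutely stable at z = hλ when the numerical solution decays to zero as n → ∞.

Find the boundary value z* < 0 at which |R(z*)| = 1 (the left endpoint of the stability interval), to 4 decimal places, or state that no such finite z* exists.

left endpoint -2.0000.

On y'=λy, z=hλ:
  order 1, 1-stage ⇒ R(z)=1+z
  (e.g. R(-0.98)=0.02000, |R|=0.02000)

Boundary: |R(x)|=1, x<0.
x=-0.98: |R|=0.0200
|R(-1.27)|=0.2700 |R(-0.79)|=0.2100 |R(-0.69)|=0.3100
Bisect:
  x_lo=-2.3822 |R|=1.3822  x_hi=-0.3393 |R|=0.6607
  mid=-1.36073 |R|=0.36073 →hi
  mid=-1.87145 |R|=0.87145 →hi
  mid=-2.12681 |R|=1.12681 →lo
  mid=-1.99913 |R|=0.99913 →hi
  mid=-2.06297 |R|=1.06297 →lo
  mid=-2.03105 |R|=1.03105 →lo
  mid=-2.01509 |R|=1.01509 →lo
  ...
  [-2.00000,-1.99988] ⇒ x*=-2.0000
So |R|<1 on (-2.0000, 0).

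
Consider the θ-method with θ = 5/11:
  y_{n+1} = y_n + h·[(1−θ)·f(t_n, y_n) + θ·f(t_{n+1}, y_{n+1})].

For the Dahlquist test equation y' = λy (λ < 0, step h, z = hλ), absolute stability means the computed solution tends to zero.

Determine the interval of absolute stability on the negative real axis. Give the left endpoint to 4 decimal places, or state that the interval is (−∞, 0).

Test eqn y'=λy, z=hλ:
  y_{n+1} = y_n + z·[6/11·y_n + 5/11·y_{n+1}] ⇒ (1 − 5/11z)y_{n+1} = (1 + 6/11z)y_n
  R(z) = (1 + 6/11z)/(1 − 5/11z).

Boundary: |R(x)|=1, x<0.
x=-1.3: |R|=0.1829
R=−1: 1+6/11x = −1+5/11x ⇒ -1/11x=2 ⇒ x=2/(-1/11)=-22.0000
Confirm numerically:
  x=-20.020: |R|=0.98218 <1
  x=-19.530: |R|=0.97727 <1
  x=-15.181: |R|=0.92154 <1
  x=-9.952: |R|=0.80171 <1
  x=-22.536: |R|=1.00433 >1
  x=-22.466: |R|=1.00378 >1
  x=-22.195: |R|=1.00160 >1
Stable set (-22.0000, 0).

(-22.0000, 0).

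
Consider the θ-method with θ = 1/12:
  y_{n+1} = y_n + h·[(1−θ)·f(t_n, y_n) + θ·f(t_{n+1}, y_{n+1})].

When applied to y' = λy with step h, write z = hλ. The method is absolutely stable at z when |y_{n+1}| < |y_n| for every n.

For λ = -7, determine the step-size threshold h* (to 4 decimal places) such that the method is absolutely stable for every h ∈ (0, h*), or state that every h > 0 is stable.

Test eqn y'=λy, z=hλ:
  y_{n+1} = y_n + z·[11/12·y_n + 1/12·y_{n+1}] ⇒ (1 − 1/12z)y_{n+1} = (1 + 11/12z)y_n
  R(z) = (1 + 11/12z)/(1 − 1/12z).

Need |R(x)|<1, x<0.
x=-1.33: |R|=0.1973
R=−1: 1+11/12x = −1+1/12x ⇒ -5/6x=2 ⇒ x=2/(-5/6)=-2.4000
Confirm numerically:
  x=-1.269: |R|=0.14764 <1
  x=-1.263: |R|=0.14273 <1
  x=-1.119: |R|=0.02355 <1
  x=-2.884: |R|=1.32518 >1
  x=-2.599: |R|=1.13631 >1
Stable set (-2.4000, 0).

(-2.4000,0); λ=-7 ⇒ h* = (12/5)/7 = 0.3429.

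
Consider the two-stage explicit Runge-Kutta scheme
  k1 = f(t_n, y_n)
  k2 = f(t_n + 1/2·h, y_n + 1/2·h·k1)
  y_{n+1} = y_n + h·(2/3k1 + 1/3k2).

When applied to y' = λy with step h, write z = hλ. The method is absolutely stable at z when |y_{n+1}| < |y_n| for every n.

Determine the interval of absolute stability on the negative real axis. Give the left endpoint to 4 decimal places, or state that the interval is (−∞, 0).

With y'=λy (z=hλ):
  k1=λy_n ⇒ h·k1=z·y_n;  k2=λ(1+1/2z)y_n ⇒ h·k2=z(1+1/2z)y_n
  y_{n+1}/y_n = 1 + 2/3z + 1/3z(1+1/2z) = 1 + z + 1/6z²
  ⇒ R(z) = 1 + z + 1/6z².

Need |R(x)|<1, x<0.
x=-0.96: |R|=0.1936
R=1: x+1/6x²=0 ⇒ x=−6=-6.0000; min R=1−1/(4·1/6)=-0.5000>−1
Confirm numerically:
  x=-5.622: |R|=0.64581 <1
  x=-3.581: |R|=0.44374 <1
  x=-2.597: |R|=0.47293 <1
  x=-6.390: |R|=1.41535 >1
  x=-6.295: |R|=1.30950 >1
  x=-6.093: |R|=1.09444 >1
So |R|<1 on (-6.0000, 0).

(-6.0000, 0).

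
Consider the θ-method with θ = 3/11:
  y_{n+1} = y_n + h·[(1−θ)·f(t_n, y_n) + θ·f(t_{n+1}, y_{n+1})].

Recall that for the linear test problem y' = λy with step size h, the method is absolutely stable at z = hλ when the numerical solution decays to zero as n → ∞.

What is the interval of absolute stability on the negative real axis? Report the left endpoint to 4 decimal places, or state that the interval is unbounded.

z∈(-4.4000,0).

Test eqn y'=λy, z=hλ:
  y_{n+1} = y_n + z·[8/11·y_n + 3/11·y_{n+1}] ⇒ (1 − 3/11z)y_{n+1} = (1 + 8/11z)y_n
  Hence R(z) = (1 + 8/11z)/(1 − 3/11z).

Find x<0 with |R(x)|<1.
x=-0.84: |R|=0.3166
R=−1: 1+8/11x = −1+3/11x ⇒ -5/11x=2 ⇒ x=2/(-5/11)=-4.4000
Confirm numerically:
  x=-3.896: |R|=0.88893 <1
  x=-1.981: |R|=0.28614 <1
  x=-1.764: |R|=0.19101 <1
  x=-4.761: |R|=1.07139 >1
  x=-4.458: |R|=1.01190 >1
So |R|<1 on (-4.4000, 0).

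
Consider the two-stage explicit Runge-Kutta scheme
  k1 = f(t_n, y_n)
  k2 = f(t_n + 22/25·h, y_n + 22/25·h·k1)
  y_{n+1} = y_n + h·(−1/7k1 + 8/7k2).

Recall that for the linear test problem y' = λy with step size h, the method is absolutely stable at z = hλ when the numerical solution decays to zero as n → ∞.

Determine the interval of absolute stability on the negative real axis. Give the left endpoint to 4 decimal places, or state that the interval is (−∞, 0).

(-0.9943, 0).

On y'=λy, z=hλ:
  k1=λy_n ⇒ h·k1=z·y_n;  k2=λ(1+22/25z)y_n ⇒ h·k2=z(1+22/25z)y_n
  y_{n+1}/y_n = 1 − 1/7z + 8/7z(1+22/25z) = 1 + z + 176/175z²
  Hence R(z) = 1 + z + 176/175z².

Need |R(x)|<1, x<0.
x=-0.54: |R|=0.7533
R=1: x+176/175x²=0 ⇒ x=−175/176=-0.9943; min R=1−1/(4·176/175)=0.7514>−1
Confirm numerically:
  x=-0.908: |R|=0.92118 <1
  x=-0.843: |R|=0.87171 <1
  x=-0.723: |R|=0.80272 <1
  x=-0.514: |R|=0.75171 <1
  x=-1.583: |R|=1.93721 >1
  x=-1.493: |R|=1.74879 >1
Interval (-0.9943, 0).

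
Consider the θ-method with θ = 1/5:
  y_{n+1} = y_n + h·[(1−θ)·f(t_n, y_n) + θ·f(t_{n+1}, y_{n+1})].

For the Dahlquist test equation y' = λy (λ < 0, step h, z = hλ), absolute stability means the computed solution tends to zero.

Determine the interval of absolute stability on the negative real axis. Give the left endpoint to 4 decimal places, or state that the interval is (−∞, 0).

(-3.3333, 0).

Test eqn y'=λy, z=hλ:
  y_{n+1} = y_n + z·[4/5·y_n + 1/5·y_{n+1}] ⇒ (1 − 1/5z)y_{n+1} = (1 + 4/5z)y_n
  ⇒ R(z) = (1 + 4/5z)/(1 − 1/5z).

Solve |R(x)|<1 on ℝ⁻.
x=-1.47: |R|=0.1360
R=−1: 1+4/5x = −1+1/5x ⇒ -3/5x=2 ⇒ x=2/(-3/5)=-3.3333
Confirm numerically:
  x=-2.661: |R|=0.73672 <1
  x=-2.281: |R|=0.56641 <1
  x=-1.380: |R|=0.08150 <1
  x=-3.617: |R|=1.09876 >1
  x=-3.584: |R|=1.08760 >1
Interval (-3.3333, 0).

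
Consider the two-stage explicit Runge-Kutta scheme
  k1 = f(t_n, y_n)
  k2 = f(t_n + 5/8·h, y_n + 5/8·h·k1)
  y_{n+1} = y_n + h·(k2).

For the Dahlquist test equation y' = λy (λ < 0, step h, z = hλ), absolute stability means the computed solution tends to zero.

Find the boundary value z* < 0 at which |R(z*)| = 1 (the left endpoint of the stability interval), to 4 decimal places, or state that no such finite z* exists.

Test eqn y'=λy, z=hλ:
  k1=λy_n ⇒ h·k1=z·y_n;  k2=λ(1+5/8z)y_n ⇒ h·k2=z(1+5/8z)y_n
  y_{n+1}/y_n = 1 + z(1+5/8z) = 1 + z + 5/8z²
  ⇒ R(z) = 1 + z + 5/8z².

Need |R(x)|<1, x<0.
x=-0.55: |R|=0.6391
R=1: x+5/8x²=0 ⇒ x=−8/5=-1.6000; min R=1−1/(4·5/8)=0.6000>−1
Confirm numerically:
  x=-1.550: |R|=0.95156 <1
  x=-1.322: |R|=0.77030 <1
  x=-1.121: |R|=0.66440 <1
  x=-0.740: |R|=0.60225 <1
  x=-2.173: |R|=1.77821 >1
  x=-2.078: |R|=1.62080 >1
  x=-1.773: |R|=1.19171 >1
Stable set (-1.6000, 0).

left endpoint -1.6000.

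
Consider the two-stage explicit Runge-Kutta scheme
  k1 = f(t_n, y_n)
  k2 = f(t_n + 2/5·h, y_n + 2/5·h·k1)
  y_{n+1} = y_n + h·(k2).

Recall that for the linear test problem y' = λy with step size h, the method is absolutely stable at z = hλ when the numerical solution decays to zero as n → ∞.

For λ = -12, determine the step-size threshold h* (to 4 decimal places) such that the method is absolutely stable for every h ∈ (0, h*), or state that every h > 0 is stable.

With y'=λy (z=hλ):
  k1=λy_n ⇒ h·k1=z·y_n;  k2=λ(1+2/5z)y_n ⇒ h·k2=z(1+2/5z)y_n
  y_{n+1}/y_n = 1 + z(1+2/5z) = 1 + z + 2/5z²
  so R(z) = 1 + z + 2/5z².

Boundary: |R(x)|=1, x<0.
x=-1.03: |R|=0.3944
R=1: x+2/5x²=0 ⇒ x=−5/2=-2.5000; min R=1−1/(4·2/5)=0.3750>−1
Confirm numerically:
  x=-1.866: |R|=0.52678 <1
  x=-1.691: |R|=0.45279 <1
  x=-1.267: |R|=0.37512 <1
  x=-1.069: |R|=0.38810 <1
  x=-2.991: |R|=1.58743 >1
  x=-2.818: |R|=1.35845 >1
  x=-2.709: |R|=1.22647 >1
Interval (-2.5000, 0).

(-2.5000,0); λ=-12 ⇒ h* = (5/2)/12 = 0.2083.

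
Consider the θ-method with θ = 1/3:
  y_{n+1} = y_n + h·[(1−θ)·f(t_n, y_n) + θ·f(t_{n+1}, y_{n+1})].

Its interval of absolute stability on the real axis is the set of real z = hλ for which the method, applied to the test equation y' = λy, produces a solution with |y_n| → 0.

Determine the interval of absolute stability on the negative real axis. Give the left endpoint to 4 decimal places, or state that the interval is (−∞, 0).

Set f=λy, z=hλ:
  y_{n+1} = y_n + z·[2/3·y_n + 1/3·y_{n+1}] ⇒ (1 − 1/3z)y_{n+1} = (1 + 2/3z)y_n
  Hence R(z) = (1 + 2/3z)/(1 − 1/3z).

Find x<0 with |R(x)|<1.
x=-1.57: |R|=0.0306
R=−1: 1+2/3x = −1+1/3x ⇒ -1/3x=2 ⇒ x=2/(-1/3)=-6.0000
Confirm numerically:
  x=-5.840: |R|=0.98190 <1
  x=-5.557: |R|=0.94823 <1
  x=-5.514: |R|=0.94292 <1
  x=-4.631: |R|=0.82060 <1
  x=-6.591: |R|=1.06162 >1
  x=-6.248: |R|=1.02682 >1
  x=-6.214: |R|=1.02323 >1
So |R|<1 on (-6.0000, 0).

z∈(-6.0000,0).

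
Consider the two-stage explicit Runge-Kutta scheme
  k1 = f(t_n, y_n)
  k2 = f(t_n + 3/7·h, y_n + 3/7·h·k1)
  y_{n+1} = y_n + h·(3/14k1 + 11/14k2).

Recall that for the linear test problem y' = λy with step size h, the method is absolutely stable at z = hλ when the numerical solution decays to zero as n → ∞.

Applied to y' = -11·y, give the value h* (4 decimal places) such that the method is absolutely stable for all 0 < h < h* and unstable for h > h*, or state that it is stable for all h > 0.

Test eqn y'=λy, z=hλ:
  k1=λy_n ⇒ h·k1=z·y_n;  k2=λ(1+3/7z)y_n ⇒ h·k2=z(1+3/7z)y_n
  y_{n+1}/y_n = 1 + 3/14z + 11/14z(1+3/7z) = 1 + z + 33/98z²
  ⇒ R(z) = 1 + z + 33/98z².

Solve |R(x)|<1 on ℝ⁻.
x=-1.7: |R|=0.2732
R=1: x+33/98x²=0 ⇒ x=−98/33=-2.9697; min R=1−1/(4·33/98)=0.2576>−1
Confirm numerically:
  x=-2.501: |R|=0.60528 <1
  x=-2.251: |R|=0.45524 <1
  x=-1.926: |R|=0.32311 <1
  x=-3.512: |R|=1.64133 >1
  x=-3.435: |R|=1.53821 >1
Stable set (-2.9697, 0).

(-2.9697,0); λ=-11 ⇒ h* = (98/33)/11 = 0.2700.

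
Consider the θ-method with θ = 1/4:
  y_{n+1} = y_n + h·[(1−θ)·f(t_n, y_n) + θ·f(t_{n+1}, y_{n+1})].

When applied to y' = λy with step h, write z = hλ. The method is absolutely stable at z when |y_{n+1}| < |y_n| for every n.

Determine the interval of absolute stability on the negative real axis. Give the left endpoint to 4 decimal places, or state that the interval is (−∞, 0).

Set f=λy, z=hλ:
  y_{n+1} = y_n + z·[3/4·y_n + 1/4·y_{n+1}] ⇒ (1 − 1/4z)y_{n+1} = (1 + 3/4z)y_n
  Hence R(z) = (1 + 3/4z)/(1 − 1/4z).

Boundary: |R(x)|=1, x<0.
x=-1.31: |R|=0.0132
R=−1: 1+3/4x = −1+1/4x ⇒ -1/2x=2 ⇒ x=2/(-1/2)=-4.0000
Confirm numerically:
  x=-2.622: |R|=0.58381 <1
  x=-2.458: |R|=0.52245 <1
  x=-2.227: |R|=0.43054 <1
  x=-4.471: |R|=1.11120 >1
  x=-4.102: |R|=1.02518 >1
Stable set (-4.0000, 0).

z∈(-4.0000,0).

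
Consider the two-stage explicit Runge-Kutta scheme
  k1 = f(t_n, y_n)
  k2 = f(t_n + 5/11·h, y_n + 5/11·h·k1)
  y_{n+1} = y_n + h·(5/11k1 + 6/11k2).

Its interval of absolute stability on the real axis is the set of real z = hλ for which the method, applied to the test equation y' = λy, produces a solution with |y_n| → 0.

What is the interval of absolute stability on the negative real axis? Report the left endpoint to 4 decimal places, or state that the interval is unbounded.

z∈(-4.0333,0).

Set f=λy, z=hλ:
  k1=λy_n ⇒ h·k1=z·y_n;  k2=λ(1+5/11z)y_n ⇒ h·k2=z(1+5/11z)y_n
  y_{n+1}/y_n = 1 + 5/11z + 6/11z(1+5/11z) = 1 + z + 30/121z²
  ⇒ R(z) = 1 + z + 30/121z².

Boundary: |R(x)|=1, x<0.
x=-0.81: |R|=0.3527
R=1: x+30/121x²=0 ⇒ x=−121/30=-4.0333; min R=1−1/(4·30/121)=-0.0083>−1
Confirm numerically:
  x=-2.492: |R|=0.04769 <1
  x=-2.489: |R|=0.04698 <1
  x=-2.039: |R|=0.00821 <1
  x=-4.379: |R|=1.37529 >1
  x=-4.277: |R|=1.25839 >1
So |R|<1 on (-4.0333, 0).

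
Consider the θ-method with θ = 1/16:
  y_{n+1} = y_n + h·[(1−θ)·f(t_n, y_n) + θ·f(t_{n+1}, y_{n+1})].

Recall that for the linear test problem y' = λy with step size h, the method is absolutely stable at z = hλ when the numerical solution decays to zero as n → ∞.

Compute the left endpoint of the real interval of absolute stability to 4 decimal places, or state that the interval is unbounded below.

z* = -2.2857.

Set f=λy, z=hλ:
  y_{n+1} = y_n + z·[15/16·y_n + 1/16·y_{n+1}] ⇒ (1 − 1/16z)y_{n+1} = (1 + 15/16z)y_n
  so R(z) = (1 + 15/16z)/(1 − 1/16z).

Need |R(x)|<1, x<0.
x=-1.59: |R|=0.4463
R=−1: 1+15/16x = −1+1/16x ⇒ -7/8x=2 ⇒ x=2/(-7/8)=-2.2857
Confirm numerically:
  x=-2.172: |R|=0.91239 <1
  x=-1.708: |R|=0.54326 <1
  x=-1.457: |R|=0.33540 <1
  x=-1.206: |R|=0.12147 <1
  x=-2.636: |R|=1.26315 >1
  x=-2.622: |R|=1.25282 >1
So |R|<1 on (-2.2857, 0).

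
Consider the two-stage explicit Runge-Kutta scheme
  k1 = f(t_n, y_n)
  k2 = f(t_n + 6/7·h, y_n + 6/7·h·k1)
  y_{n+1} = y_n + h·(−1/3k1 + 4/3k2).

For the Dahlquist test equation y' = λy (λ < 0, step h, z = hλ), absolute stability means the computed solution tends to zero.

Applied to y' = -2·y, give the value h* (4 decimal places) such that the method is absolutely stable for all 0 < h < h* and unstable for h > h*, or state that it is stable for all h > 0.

(-0.8750,0); λ=-2 ⇒ h* = (7/8)/2 = 0.4375.

On y'=λy, z=hλ:
  k1=λy_n ⇒ h·k1=z·y_n;  k2=λ(1+6/7z)y_n ⇒ h·k2=z(1+6/7z)y_n
  y_{n+1}/y_n = 1 − 1/3z + 4/3z(1+6/7z) = 1 + z + 8/7z²
  ⇒ R(z) = 1 + z + 8/7z².

Find x<0 with |R(x)|<1.
x=-1.43: |R|=1.9070
R=1: x+8/7x²=0 ⇒ x=−7/8=-0.8750; min R=1−1/(4·8/7)=0.7812>−1
Confirm numerically:
  x=-0.774: |R|=0.91066 <1
  x=-0.670: |R|=0.84303 <1
  x=-0.617: |R|=0.81807 <1
  x=-0.478: |R|=0.78312 <1
  x=-1.274: |R|=1.58094 >1
  x=-1.145: |R|=1.35331 >1
  x=-0.956: |R|=1.08850 >1
So |R|<1 on (-0.8750, 0).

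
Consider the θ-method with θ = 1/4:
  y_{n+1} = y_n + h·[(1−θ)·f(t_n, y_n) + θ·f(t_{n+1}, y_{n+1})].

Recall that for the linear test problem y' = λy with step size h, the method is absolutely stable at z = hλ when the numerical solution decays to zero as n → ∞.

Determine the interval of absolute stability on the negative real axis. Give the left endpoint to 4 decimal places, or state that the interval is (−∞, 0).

(-4.0000, 0).

On y'=λy, z=hλ:
  y_{n+1} = y_n + z·[3/4·y_n + 1/4·y_{n+1}] ⇒ (1 − 1/4z)y_{n+1} = (1 + 3/4z)y_n
  Hence R(z) = (1 + 3/4z)/(1 − 1/4z).

Need |R(x)|<1, x<0.
x=-0.78: |R|=0.3473
R=−1: 1+3/4x = −1+1/4x ⇒ -1/2x=2 ⇒ x=2/(-1/2)=-4.0000
Confirm numerically:
  x=-3.421: |R|=0.84396 <1
  x=-3.036: |R|=0.72598 <1
  x=-2.337: |R|=0.47515 <1
  x=-4.406: |R|=1.09660 >1
  x=-4.257: |R|=1.06225 >1
Interval (-4.0000, 0).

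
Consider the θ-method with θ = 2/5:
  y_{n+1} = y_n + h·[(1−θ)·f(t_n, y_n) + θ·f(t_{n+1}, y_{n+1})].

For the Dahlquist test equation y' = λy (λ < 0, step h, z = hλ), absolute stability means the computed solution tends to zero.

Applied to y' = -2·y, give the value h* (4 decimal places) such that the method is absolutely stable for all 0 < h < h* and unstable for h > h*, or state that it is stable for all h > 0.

Test eqn y'=λy, z=hλ:
  y_{n+1} = y_n + z·[3/5·y_n + 2/5·y_{n+1}] ⇒ (1 − 2/5z)y_{n+1} = (1 + 3/5z)y_n
  R(z) = (1 + 3/5z)/(1 − 2/5z).

Solve |R(x)|<1 on ℝ⁻.
x=-1.24: |R|=0.1711
R=−1: 1+3/5x = −1+2/5x ⇒ -1/5x=2 ⇒ x=2/(-1/5)=-10.0000
Confirm numerically:
  x=-7.785: |R|=0.89232 <1
  x=-7.351: |R|=0.86555 <1
  x=-6.574: |R|=0.81122 <1
  x=-10.592: |R|=1.02261 >1
  x=-10.081: |R|=1.00322 >1
Interval (-10.0000, 0).

(-10.0000,0); λ=-2 ⇒ h* = (10)/2 = 5.0000.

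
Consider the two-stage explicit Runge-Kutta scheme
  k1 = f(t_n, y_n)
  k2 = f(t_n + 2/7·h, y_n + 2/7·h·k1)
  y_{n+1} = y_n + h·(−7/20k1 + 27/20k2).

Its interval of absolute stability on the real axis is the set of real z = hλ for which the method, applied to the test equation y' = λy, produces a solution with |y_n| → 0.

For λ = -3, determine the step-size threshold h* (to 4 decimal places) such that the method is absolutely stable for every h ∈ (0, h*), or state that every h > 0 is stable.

(-2.5926,0); λ=-3 ⇒ h* = (70/27)/3 = 0.8642.

On y'=λy, z=hλ:
  k1=λy_n ⇒ h·k1=z·y_n;  k2=λ(1+2/7z)y_n ⇒ h·k2=z(1+2/7z)y_n
  y_{n+1}/y_n = 1 − 7/20z + 27/20z(1+2/7z) = 1 + z + 27/70z²
  so R(z) = 1 + z + 27/70z².

Boundary: |R(x)|=1, x<0.
x=-0.62: |R|=0.5283
R=1: x+27/70x²=0 ⇒ x=−70/27=-2.5926; min R=1−1/(4·27/70)=0.3519>−1
Confirm numerically:
  x=-2.384: |R|=0.80819 <1
  x=-1.877: |R|=0.48192 <1
  x=-1.575: |R|=0.38181 <1
  x=-3.146: |R|=1.67154 >1
  x=-2.677: |R|=1.08716 >1
  x=-2.671: |R|=1.08078 >1
So |R|<1 on (-2.5926, 0).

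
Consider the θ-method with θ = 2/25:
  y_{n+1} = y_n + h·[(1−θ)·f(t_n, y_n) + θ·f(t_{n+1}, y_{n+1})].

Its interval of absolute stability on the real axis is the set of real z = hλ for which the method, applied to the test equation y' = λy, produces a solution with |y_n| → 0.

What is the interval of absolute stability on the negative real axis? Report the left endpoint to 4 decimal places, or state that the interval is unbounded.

z∈(-2.3810,0).

With y'=λy (z=hλ):
  y_{n+1} = y_n + z·[23/25·y_n + 2/25·y_{n+1}] ⇒ (1 − 2/25z)y_{n+1} = (1 + 23/25z)y_n
  ⇒ R(z) = (1 + 23/25z)/(1 − 2/25z).

Find x<0 with |R(x)|<1.
x=-1.64: |R|=0.4498
R=−1: 1+23/25x = −1+2/25x ⇒ -21/25x=2 ⇒ x=2/(-21/25)=-2.3810
Confirm numerically:
  x=-1.870: |R|=0.62665 <1
  x=-1.701: |R|=0.49725 <1
  x=-1.271: |R|=0.15369 <1
  x=-0.978: |R|=0.09297 <1
  x=-2.697: |R|=1.21837 >1
  x=-2.585: |R|=1.14203 >1
So |R|<1 on (-2.3810, 0).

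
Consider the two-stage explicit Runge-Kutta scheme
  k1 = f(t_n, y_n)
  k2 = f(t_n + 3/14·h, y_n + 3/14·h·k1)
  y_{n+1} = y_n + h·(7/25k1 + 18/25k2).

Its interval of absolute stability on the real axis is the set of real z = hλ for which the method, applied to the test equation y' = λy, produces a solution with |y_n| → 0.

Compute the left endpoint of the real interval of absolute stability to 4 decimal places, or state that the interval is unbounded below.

z* = -6.4815.

Set f=λy, z=hλ:
  k1=λy_n ⇒ h·k1=z·y_n;  k2=λ(1+3/14z)y_n ⇒ h·k2=z(1+3/14z)y_n
  y_{n+1}/y_n = 1 + 7/25z + 18/25z(1+3/14z) = 1 + z + 27/175z²
  so R(z) = 1 + z + 27/175z².

Solve |R(x)|<1 on ℝ⁻.
x=-1.04: |R|=0.1269
R=1: x+27/175x²=0 ⇒ x=−175/27=-6.4815; min R=1−1/(4·27/175)=-0.6204>−1
Confirm numerically:
  x=-5.677: |R|=0.29537 <1
  x=-3.955: |R|=0.54166 <1
  x=-3.461: |R|=0.61289 <1
  x=-6.772: |R|=1.30354 >1
  x=-6.603: |R|=1.12380 >1
Stable set (-6.4815, 0).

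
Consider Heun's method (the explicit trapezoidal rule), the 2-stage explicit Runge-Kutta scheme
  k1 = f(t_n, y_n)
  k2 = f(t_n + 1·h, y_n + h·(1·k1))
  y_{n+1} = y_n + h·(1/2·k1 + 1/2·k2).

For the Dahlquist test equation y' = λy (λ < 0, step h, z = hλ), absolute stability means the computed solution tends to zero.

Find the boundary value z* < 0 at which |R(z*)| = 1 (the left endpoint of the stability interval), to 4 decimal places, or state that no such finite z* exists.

z* = -2.0000.

On y'=λy, z=hλ:
  order 2, 2-stage ⇒ R(z)=1+z+z^2/2
  (e.g. R(-1.67)=0.72445, |R|=0.72445)

Solve |R(x)|<1 on ℝ⁻.
x=-1.67: |R|=0.7244
|R(-1.97)|=0.9704 |R(-1.7)|=0.7450 |R(-0.9)|=0.5050
Bisect:
  x_lo=-2.7503 |R|=2.0318  x_hi=-0.0899 |R|=0.9142
  mid=-1.42009 |R|=0.58824 →hi
  mid=-2.08521 |R|=1.08884 →lo
  mid=-1.75265 |R|=0.78324 →hi
  mid=-1.91893 |R|=0.92221 →hi
  mid=-2.00207 |R|=1.00207 →lo
  mid=-1.96050 |R|=0.96128 →hi
  mid=-1.98128 |R|=0.98146 →hi
  mid=-1.99167 |R|=0.99171 →hi
  mid=-1.99687 |R|=0.99688 →hi
  mid=-1.99947 |R|=0.99947 →hi
  ...
  [-2.00012,-1.99996] ⇒ x*=-2.0000
So |R|<1 on (-2.0000, 0).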